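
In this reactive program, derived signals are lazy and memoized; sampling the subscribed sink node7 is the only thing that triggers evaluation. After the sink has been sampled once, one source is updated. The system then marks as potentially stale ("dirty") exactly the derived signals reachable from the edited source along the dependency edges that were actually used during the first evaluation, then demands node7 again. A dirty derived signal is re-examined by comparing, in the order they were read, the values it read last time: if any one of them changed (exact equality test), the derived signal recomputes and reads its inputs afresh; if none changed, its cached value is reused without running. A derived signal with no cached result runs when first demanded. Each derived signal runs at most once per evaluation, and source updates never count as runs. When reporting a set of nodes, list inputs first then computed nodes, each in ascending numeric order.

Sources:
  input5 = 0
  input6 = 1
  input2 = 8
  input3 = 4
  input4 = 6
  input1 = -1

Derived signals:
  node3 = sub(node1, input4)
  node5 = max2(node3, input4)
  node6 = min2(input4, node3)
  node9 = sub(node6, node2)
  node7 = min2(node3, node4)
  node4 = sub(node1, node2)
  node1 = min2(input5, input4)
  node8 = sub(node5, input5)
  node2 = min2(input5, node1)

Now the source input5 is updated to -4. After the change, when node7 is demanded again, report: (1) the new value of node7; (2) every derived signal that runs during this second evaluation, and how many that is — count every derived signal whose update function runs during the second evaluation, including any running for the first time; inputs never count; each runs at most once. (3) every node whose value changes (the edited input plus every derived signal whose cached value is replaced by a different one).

Demanding node7 again yields -10.
5 derived signals run: node1, node2, node3, node4, node7.
The nodes whose values change: input5, node1, node2, node3, node7.

First demand of the output computes:
  node1 = min2(0, 6) = 0
  node2 = min2(0, 0) = 0
  node3 = sub(0, 6) = -6
  node4 = sub(0, 0) = 0
  node7 = min2(-6, 0) = -6

After the edit, cleaning proceeds:
  node1: a read changed (input5 0->-4) — executes, giving -4.
  node2: a read changed (input5 0->-4; node1 0->-4) — executes, giving -4.
  node3: a read changed (node1 0->-4) — executes, giving -10.
  node4: a read changed (node1 0->-4; node2 0->-4) — executes, giving 0 — identical to its old value.
  node7: a read changed (node3 -6->-10) — executes, giving -10.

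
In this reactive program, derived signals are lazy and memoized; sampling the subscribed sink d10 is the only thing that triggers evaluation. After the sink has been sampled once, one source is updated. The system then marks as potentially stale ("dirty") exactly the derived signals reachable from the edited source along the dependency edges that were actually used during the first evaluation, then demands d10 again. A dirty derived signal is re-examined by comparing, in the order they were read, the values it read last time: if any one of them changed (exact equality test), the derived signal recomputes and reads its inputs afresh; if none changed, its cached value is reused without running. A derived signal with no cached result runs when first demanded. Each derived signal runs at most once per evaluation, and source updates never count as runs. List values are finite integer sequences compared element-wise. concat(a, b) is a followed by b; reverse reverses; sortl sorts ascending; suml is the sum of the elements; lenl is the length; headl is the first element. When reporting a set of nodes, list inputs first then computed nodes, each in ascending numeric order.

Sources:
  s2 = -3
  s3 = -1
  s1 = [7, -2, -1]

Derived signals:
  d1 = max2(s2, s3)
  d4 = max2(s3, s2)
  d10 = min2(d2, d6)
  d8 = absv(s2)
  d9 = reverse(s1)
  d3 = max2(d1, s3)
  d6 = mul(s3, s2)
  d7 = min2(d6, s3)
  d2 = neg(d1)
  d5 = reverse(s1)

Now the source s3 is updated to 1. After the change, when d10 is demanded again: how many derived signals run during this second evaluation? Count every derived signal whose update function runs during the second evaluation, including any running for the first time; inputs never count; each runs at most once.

4 derived signals run: d1, d2, d6, d10.

First demand of the output computes:
  d1 = max2(-3, -1) = -1
  d2 = neg(-1) = 1
  d6 = mul(-1, -3) = 3
  d10 = min2(1, 3) = 1

After the edit, cleaning proceeds:
  d1: a read changed (s3 -1->1) — executes, giving 1.
  d2: a read changed (d1 -1->1) — executes, giving -1.
  d6: a read changed (s3 -1->1) — executes, giving -3.
  d10: a read changed (d2 1->-1; d6 3->-3) — executes, giving -3.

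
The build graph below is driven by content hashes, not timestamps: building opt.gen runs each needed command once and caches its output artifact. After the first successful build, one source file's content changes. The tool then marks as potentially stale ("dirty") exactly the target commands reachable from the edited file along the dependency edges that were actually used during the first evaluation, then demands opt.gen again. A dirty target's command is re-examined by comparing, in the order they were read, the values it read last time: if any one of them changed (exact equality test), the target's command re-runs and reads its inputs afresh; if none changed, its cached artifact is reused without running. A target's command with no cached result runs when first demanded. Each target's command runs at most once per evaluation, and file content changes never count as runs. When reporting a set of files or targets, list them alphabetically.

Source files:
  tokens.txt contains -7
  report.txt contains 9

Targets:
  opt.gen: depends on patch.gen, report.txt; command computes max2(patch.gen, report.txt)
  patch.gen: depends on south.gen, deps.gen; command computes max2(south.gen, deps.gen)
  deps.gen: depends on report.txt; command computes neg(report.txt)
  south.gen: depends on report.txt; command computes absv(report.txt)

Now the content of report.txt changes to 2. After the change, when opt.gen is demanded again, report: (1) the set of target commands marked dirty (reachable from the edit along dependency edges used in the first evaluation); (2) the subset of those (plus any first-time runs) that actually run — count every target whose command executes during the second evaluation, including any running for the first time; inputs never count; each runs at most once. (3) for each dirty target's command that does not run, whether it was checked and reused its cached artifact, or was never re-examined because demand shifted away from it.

Dirty set: deps.gen, opt.gen, patch.gen, south.gen.
Run set: deps.gen, opt.gen, patch.gen, south.gen (4 run).
All dirty target commands ended up running.

Initial pass — values computed on the first demand:
  deps.gen = neg(9) = -9
  south.gen = absv(9) = 9
  patch.gen = max2(9, -9) = 9
  opt.gen = max2(9, 9) = 9

Second demand — change propagation:
  deps.gen: re-runs because report.txt 9->2; new result -2.
  south.gen: re-runs because report.txt 9->2; new result 2.
  patch.gen: re-runs because south.gen 9->2; deps.gen -9->-2; new result 2.
  opt.gen: re-runs because patch.gen 9->2; report.txt 9->2; new result 2.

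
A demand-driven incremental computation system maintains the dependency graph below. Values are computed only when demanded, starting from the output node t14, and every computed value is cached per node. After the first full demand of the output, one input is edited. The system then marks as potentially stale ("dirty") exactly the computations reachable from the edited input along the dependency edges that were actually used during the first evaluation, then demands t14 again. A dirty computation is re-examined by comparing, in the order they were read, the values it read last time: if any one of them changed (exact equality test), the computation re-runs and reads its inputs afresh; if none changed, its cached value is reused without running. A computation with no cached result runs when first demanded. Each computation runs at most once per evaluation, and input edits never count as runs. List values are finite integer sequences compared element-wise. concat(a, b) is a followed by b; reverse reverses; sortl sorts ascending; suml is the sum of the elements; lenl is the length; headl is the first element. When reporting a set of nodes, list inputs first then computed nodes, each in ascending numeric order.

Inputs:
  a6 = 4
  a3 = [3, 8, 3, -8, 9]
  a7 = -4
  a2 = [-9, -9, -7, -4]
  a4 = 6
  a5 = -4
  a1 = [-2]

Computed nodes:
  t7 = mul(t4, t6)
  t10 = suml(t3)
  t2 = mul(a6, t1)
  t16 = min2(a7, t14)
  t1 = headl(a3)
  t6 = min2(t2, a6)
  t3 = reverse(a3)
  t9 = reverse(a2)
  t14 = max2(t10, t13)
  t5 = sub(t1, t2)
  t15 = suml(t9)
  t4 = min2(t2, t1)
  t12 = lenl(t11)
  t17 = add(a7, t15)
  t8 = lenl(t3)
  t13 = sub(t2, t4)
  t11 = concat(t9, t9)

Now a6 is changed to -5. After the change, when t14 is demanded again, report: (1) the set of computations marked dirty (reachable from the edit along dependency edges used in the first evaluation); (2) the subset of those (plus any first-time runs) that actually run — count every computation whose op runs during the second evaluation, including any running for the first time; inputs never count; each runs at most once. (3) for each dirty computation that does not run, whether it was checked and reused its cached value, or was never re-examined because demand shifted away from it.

First evaluation (everything demanded from the output):
  t1 = headl([3, 8, 3, -8, 9]) = 3
  t2 = mul(4, 3) = 12
  t3 = reverse([3, 8, 3, -8, 9]) = [9, -8, 3, 8, 3]
  t4 = min2(12, 3) = 3
  t10 = suml([9, -8, 3, 8, 3]) = 15
  t13 = sub(12, 3) = 9
  t14 = max2(15, 9) = 15

Propagation after the edit:
  t2: runs — a6 4->-5; result -15.
  t4: runs — t2 12->-15; result -15.
  t13: runs — t2 12->-15; t4 3->-15; result 0.
  t14: runs — t13 9->0; result 15 (same value as before).

Marked dirty: t2, t4, t13, t14.
Computations that run: t2, t4, t13, t14 — 4 in total.
Every dirty computation ran.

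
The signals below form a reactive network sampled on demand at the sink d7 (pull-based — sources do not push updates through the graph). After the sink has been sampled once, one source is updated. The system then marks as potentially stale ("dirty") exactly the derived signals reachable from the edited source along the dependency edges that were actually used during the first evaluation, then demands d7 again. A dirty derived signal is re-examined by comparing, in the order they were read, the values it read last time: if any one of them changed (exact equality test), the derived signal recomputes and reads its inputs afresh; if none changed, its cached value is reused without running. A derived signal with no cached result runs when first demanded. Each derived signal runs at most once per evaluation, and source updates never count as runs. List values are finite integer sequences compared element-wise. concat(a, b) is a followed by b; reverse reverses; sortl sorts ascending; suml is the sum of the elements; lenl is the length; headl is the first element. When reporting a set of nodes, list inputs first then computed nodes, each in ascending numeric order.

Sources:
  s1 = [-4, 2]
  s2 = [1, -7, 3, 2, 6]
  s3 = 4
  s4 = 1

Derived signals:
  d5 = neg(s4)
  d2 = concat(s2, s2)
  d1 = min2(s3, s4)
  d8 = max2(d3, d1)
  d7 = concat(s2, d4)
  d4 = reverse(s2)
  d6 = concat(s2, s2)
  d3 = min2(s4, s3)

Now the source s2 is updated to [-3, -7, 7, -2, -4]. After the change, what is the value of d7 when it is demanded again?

d7 now evaluates to [-3, -7, 7, -2, -4, -4, -2, 7, -7, -3].

Initial pass — values computed on the first demand:
  d4 = reverse([1, -7, 3, 2, 6]) = [6, 2, 3, -7, 1]
  d7 = concat([1, -7, 3, 2, 6], [6, 2, 3, -7, 1]) = [1, -7, 3, 2, 6, 6, 2, 3, -7, 1]

Second demand — change propagation:
  d4: re-runs because s2 [1, -7, 3, 2, 6]->[-3, -7, 7, -2, -4]; new result [-4, -2, 7, -7, -3].
  d7: re-runs because s2 [1, -7, 3, 2, 6]->[-3, -7, 7, -2, -4]; d4 [6, 2, 3, -7, 1]->[-4, -2, 7, -7, -3]; new result [-3, -7, 7, -2, -4, -4, -2, 7, -7, -3].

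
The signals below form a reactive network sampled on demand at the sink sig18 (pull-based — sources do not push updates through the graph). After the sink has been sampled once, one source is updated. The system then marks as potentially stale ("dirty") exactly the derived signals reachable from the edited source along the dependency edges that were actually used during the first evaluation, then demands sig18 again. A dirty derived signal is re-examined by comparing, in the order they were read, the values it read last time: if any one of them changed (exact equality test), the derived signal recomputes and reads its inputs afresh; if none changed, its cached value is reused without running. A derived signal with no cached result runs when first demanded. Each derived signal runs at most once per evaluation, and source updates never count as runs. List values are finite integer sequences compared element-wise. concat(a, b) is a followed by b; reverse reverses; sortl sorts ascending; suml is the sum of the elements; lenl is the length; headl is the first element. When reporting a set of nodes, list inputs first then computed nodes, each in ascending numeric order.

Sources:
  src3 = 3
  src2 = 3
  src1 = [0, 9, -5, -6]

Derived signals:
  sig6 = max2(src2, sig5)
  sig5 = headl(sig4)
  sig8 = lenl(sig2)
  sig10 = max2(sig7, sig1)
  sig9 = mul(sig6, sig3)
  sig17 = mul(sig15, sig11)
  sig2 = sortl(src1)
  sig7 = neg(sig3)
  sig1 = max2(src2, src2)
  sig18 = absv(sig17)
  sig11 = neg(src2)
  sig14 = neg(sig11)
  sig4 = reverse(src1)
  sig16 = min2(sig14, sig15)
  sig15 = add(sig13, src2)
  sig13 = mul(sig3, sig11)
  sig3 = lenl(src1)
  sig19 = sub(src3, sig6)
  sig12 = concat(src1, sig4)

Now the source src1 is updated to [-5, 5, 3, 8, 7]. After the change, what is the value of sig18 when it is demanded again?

sig18 now evaluates to 36.

Initial pass — values computed on the first demand:
  sig3 = lenl([0, 9, -5, -6]) = 4
  sig11 = neg(3) = -3
  sig13 = mul(4, -3) = -12
  sig15 = add(-12, 3) = -9
  sig17 = mul(-9, -3) = 27
  sig18 = absv(27) = 27

Second demand — change propagation:
  sig3: re-runs because src1 [0, 9, -5, -6]->[-5, 5, 3, 8, 7]; new result 5.
  sig13: re-runs because sig3 4->5; new result -15.
  sig15: re-runs because sig13 -12->-15; new result -12.
  sig17: re-runs because sig15 -9->-12; new result 36.
  sig18: re-runs because sig17 27->36; new result 36.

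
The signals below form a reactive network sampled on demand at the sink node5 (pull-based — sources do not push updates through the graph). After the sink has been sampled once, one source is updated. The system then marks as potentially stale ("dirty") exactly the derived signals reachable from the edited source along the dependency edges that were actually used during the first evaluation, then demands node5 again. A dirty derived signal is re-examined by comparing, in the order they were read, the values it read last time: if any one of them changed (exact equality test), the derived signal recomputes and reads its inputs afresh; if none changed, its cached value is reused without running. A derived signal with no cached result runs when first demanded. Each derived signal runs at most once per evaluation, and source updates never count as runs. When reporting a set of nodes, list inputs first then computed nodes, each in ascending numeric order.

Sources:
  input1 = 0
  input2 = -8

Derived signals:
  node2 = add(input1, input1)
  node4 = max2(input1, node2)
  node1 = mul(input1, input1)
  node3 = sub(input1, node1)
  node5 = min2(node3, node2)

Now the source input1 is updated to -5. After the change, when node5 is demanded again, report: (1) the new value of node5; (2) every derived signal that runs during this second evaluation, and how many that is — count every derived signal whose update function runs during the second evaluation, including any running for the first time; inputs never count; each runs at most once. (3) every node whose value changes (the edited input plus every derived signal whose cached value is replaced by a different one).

node5 now evaluates to -30.
Run set: node1, node2, node3, node5 (4 run).
Changed values: input1, node1, node2, node3, node5.

Initial pass — values computed on the first demand:
  node1 = mul(0, 0) = 0
  node2 = add(0, 0) = 0
  node3 = sub(0, 0) = 0
  node5 = min2(0, 0) = 0

Second demand — change propagation:
  node1: re-runs because input1 0->-5; input1 0->-5; new result 25.
  node2: re-runs because input1 0->-5; input1 0->-5; new result -10.
  node3: re-runs because input1 0->-5; node1 0->25; new result -30.
  node5: re-runs because node3 0->-30; node2 0->-10; new result -30.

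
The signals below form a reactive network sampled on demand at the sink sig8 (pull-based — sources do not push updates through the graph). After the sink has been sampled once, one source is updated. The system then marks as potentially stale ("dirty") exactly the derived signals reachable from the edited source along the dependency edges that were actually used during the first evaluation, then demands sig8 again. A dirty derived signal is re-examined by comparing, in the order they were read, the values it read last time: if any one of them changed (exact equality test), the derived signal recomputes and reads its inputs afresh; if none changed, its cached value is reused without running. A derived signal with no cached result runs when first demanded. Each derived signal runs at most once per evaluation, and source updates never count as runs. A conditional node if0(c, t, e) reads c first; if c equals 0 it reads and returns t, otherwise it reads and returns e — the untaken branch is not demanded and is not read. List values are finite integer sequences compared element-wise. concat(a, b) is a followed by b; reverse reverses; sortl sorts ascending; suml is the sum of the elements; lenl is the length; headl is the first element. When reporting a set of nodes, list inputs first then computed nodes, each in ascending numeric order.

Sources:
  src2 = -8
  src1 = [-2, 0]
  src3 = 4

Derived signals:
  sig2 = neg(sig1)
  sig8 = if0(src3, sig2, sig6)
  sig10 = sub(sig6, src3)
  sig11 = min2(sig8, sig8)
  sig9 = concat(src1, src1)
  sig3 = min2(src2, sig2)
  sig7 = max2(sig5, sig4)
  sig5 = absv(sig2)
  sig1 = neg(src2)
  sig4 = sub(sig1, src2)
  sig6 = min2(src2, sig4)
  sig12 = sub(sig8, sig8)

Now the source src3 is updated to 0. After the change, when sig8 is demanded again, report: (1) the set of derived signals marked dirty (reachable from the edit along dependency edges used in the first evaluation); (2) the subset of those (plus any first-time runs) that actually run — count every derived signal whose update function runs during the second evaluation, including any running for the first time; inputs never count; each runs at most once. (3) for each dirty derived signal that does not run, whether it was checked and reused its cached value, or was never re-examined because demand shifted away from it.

Dirty set: sig8.
Run set: sig2, sig8 (2 run).
All dirty derived signals ended up running.
The important point: the flipped condition pulls in fresh nodes; sig2 runs for the first time.

Initial pass — values computed on the first demand:
  sig1 = neg(-8) = 8
  sig4 = sub(8, -8) = 16
  sig6 = min2(-8, 16) = -8
  sig8 = if0(src3=4 -> else branch sig6) = -8

Second demand — change propagation:
  sig2: newly demanded (no cache) — executes and yields -8.
  sig8: re-runs because src3 4->0; new result -8 (unchanged).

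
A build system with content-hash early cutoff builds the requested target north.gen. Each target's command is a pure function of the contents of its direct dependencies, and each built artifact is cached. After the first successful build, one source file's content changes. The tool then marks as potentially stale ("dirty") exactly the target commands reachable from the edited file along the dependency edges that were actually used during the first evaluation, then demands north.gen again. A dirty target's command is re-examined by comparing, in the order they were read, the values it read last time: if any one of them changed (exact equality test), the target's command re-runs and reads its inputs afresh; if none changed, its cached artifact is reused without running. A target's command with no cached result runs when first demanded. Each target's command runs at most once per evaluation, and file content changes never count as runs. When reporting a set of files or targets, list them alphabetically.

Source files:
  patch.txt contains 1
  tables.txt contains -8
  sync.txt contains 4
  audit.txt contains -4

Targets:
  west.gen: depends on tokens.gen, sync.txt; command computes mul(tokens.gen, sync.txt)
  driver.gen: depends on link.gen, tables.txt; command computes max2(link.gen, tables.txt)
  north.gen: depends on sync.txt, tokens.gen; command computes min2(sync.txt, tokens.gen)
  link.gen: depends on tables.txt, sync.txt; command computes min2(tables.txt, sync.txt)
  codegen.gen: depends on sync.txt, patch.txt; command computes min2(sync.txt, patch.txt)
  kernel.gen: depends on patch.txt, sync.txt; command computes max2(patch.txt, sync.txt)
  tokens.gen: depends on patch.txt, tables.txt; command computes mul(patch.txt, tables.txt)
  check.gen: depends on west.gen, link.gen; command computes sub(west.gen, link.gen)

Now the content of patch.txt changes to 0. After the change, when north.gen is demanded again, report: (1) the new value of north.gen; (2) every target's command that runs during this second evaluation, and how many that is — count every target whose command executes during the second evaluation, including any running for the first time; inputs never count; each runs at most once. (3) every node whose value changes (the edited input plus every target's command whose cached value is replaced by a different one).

New value of north.gen: 0.
Target commands that run: north.gen, tokens.gen — 2 in total.
Values that change: north.gen, patch.txt, tokens.gen.

First evaluation (everything demanded from the output):
  tokens.gen = mul(1, -8) = -8
  north.gen = min2(4, -8) = -8

Propagation after the edit:
  tokens.gen: runs — patch.txt 1->0; result 0.
  north.gen: runs — tokens.gen -8->0; result 0.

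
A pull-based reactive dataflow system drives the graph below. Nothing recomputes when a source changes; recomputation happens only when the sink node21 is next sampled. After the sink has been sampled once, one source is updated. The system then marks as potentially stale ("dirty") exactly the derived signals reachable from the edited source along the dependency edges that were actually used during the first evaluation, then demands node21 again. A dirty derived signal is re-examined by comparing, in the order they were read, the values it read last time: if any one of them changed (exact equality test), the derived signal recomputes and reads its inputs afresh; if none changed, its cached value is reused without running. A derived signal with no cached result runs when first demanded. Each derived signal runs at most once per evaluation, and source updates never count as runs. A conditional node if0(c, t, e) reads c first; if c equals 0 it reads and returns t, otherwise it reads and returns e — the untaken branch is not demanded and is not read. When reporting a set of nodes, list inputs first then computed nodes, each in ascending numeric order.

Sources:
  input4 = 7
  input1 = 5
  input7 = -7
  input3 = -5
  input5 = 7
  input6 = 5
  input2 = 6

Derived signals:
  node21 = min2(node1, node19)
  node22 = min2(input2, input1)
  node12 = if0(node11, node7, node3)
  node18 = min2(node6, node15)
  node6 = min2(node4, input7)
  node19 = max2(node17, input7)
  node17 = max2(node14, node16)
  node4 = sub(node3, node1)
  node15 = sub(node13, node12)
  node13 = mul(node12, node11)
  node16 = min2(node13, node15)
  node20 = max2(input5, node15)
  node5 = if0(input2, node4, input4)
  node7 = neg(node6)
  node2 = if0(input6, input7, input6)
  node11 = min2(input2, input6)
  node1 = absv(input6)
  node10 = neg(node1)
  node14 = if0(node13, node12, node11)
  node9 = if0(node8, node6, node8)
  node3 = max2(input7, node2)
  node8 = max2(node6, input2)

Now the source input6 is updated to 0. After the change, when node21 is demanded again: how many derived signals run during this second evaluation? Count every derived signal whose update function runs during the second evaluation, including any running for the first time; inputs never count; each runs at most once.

Derived signals that run: node1, node2, node3, node4, node6, node7, node11, node12, node13, node14, node15, node16, node17, node19, node21 — 15 in total.
Key observation: a condition flipped, so demand reaches new nodes — node4, node6, node7 run for the first time.

First evaluation (everything demanded from the output):
  node1 = absv(5) = 5
  node2 = if0(input6=5 -> else branch input6) = 5
  node3 = max2(-7, 5) = 5
  node11 = min2(6, 5) = 5
  node12 = if0(node11=5 -> else branch node3) = 5
  node13 = mul(5, 5) = 25
  node14 = if0(node13=25 -> else branch node11) = 5
  node15 = sub(25, 5) = 20
  node16 = min2(25, 20) = 20
  node17 = max2(5, 20) = 20
  node19 = max2(20, -7) = 20
  node21 = min2(5, 20) = 5

Propagation after the edit:
  node1: runs — input6 5->0; result 0.
  node2: runs — input6 5->0; input6 5->0; result -7.
  node3: runs — node2 5->-7; result -7.
  node4: demanded for the first time — runs, produces -7.
  node6: demanded for the first time — runs, produces -7.
  node7: demanded for the first time — runs, produces 7.
  node11: runs — input6 5->0; result 0.
  node12: runs — node11 5->0; node3 5->-7; result 7.
  node13: runs — node12 5->7; node11 5->0; result 0.
  node14: runs — node13 25->0; node11 5->0; result 7.
  node15: runs — node13 25->0; node12 5->7; result -7.
  node16: runs — node13 25->0; node15 20->-7; result -7.
  node17: runs — node14 5->7; node16 20->-7; result 7.
  node19: runs — node17 20->7; result 7.
  node21: runs — node1 5->0; node19 20->7; result 0.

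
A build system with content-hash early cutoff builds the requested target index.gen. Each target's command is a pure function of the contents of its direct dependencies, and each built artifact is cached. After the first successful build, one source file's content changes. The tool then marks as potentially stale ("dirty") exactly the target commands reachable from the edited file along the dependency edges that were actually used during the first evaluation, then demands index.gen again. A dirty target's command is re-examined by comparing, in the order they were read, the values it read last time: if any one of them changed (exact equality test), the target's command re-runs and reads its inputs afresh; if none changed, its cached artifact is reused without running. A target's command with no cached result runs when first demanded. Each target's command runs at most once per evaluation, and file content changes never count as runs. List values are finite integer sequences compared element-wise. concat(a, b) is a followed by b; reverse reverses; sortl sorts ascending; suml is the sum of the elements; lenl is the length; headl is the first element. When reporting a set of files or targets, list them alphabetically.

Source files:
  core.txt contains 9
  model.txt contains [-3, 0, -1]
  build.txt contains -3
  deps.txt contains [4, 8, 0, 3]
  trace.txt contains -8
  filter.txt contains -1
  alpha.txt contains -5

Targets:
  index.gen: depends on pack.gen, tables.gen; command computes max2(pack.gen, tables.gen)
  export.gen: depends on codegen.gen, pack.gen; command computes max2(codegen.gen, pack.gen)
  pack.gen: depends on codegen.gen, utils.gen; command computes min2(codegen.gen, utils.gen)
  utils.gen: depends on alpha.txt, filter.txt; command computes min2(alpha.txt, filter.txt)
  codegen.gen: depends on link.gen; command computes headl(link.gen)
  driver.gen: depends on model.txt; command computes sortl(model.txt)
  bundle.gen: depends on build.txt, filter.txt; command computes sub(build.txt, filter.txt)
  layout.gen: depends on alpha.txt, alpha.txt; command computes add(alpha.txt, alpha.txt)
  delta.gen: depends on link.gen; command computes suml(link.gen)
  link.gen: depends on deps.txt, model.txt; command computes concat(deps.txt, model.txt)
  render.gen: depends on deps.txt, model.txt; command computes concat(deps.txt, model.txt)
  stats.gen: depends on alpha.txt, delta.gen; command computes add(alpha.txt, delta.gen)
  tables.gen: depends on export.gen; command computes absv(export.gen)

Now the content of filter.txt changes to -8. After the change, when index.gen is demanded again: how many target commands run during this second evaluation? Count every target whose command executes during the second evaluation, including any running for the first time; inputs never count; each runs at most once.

First evaluation (everything demanded from the output):
  link.gen = concat([4, 8, 0, 3], [-3, 0, -1]) = [4, 8, 0, 3, -3, 0, -1]
  codegen.gen = headl([4, 8, 0, 3, -3, 0, -1]) = 4
  utils.gen = min2(-5, -1) = -5
  pack.gen = min2(4, -5) = -5
  export.gen = max2(4, -5) = 4
  tables.gen = absv(4) = 4
  index.gen = max2(-5, 4) = 4

Propagation after the edit:
  utils.gen: runs — filter.txt -1->-8; result -8.
  pack.gen: runs — utils.gen -5->-8; result -8.
  export.gen: runs — pack.gen -5->-8; result 4 (same value as before).
  tables.gen: checked — values it read are unchanged (export.gen unchanged); reused cached 4 without running.
  index.gen: runs — pack.gen -5->-8; result 4 (same value as before).

Key observation: the cutoff stops propagation at tables.gen — its inputs' values are unchanged, so it reuses its cache.

Target commands that run: export.gen, index.gen, pack.gen, utils.gen — 4 in total.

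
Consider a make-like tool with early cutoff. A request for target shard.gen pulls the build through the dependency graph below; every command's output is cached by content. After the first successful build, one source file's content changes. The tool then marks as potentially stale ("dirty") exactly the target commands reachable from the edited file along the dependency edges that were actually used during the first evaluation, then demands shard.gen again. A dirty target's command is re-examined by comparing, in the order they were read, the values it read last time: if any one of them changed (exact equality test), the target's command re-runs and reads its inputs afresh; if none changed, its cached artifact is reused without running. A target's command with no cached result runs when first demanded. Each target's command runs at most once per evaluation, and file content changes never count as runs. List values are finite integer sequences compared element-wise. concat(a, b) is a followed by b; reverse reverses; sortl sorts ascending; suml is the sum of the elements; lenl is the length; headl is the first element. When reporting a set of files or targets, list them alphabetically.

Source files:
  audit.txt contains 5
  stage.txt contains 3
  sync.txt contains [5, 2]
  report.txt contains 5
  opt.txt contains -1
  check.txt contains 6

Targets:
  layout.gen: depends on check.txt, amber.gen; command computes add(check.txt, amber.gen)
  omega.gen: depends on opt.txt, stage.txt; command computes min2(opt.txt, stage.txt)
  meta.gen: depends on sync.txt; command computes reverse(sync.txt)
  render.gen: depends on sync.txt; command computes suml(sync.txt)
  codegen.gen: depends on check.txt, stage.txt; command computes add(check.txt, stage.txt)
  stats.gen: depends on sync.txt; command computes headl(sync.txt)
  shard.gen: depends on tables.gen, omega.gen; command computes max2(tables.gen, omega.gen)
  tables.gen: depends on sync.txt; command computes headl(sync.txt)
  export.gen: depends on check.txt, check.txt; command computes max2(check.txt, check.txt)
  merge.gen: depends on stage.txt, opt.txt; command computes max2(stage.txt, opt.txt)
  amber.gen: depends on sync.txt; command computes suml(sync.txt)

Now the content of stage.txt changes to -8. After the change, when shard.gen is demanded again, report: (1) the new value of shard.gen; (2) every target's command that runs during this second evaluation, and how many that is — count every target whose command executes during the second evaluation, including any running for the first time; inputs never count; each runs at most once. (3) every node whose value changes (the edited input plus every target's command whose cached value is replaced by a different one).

Demanding shard.gen again yields 5.
2 target commands run: omega.gen, shard.gen.
The nodes whose values change: omega.gen, stage.txt.

First demand of the output computes:
  omega.gen = min2(-1, 3) = -1
  tables.gen = headl([5, 2]) = 5
  shard.gen = max2(5, -1) = 5

After the edit, cleaning proceeds:
  omega.gen: a read changed (stage.txt 3->-8) — executes, giving -8.
  shard.gen: a read changed (omega.gen -1->-8) — executes, giving 5 — identical to its old value.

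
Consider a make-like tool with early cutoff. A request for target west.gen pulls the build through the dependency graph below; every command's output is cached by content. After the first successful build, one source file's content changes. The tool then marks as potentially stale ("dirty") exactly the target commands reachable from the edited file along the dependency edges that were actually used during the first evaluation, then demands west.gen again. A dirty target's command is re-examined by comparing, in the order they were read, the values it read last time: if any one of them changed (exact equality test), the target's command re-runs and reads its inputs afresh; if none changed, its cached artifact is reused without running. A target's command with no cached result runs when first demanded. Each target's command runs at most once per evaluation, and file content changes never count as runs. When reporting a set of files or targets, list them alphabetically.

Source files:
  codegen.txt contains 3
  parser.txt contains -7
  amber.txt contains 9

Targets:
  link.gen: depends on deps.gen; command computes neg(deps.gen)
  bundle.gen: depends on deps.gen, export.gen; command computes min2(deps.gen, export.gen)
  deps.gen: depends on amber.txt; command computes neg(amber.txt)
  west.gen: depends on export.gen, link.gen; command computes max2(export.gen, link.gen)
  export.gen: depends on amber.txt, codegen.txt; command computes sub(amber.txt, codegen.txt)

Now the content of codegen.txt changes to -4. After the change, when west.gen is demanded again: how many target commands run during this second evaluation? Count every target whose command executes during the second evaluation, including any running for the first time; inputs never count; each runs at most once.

First demand of the output computes:
  deps.gen = neg(9) = -9
  export.gen = sub(9, 3) = 6
  link.gen = neg(-9) = 9
  west.gen = max2(6, 9) = 9

After the edit, cleaning proceeds:
  export.gen: a read changed (codegen.txt 3->-4) — executes, giving 13.
  west.gen: a read changed (export.gen 6->13) — executes, giving 13.

2 target commands run: export.gen, west.gen.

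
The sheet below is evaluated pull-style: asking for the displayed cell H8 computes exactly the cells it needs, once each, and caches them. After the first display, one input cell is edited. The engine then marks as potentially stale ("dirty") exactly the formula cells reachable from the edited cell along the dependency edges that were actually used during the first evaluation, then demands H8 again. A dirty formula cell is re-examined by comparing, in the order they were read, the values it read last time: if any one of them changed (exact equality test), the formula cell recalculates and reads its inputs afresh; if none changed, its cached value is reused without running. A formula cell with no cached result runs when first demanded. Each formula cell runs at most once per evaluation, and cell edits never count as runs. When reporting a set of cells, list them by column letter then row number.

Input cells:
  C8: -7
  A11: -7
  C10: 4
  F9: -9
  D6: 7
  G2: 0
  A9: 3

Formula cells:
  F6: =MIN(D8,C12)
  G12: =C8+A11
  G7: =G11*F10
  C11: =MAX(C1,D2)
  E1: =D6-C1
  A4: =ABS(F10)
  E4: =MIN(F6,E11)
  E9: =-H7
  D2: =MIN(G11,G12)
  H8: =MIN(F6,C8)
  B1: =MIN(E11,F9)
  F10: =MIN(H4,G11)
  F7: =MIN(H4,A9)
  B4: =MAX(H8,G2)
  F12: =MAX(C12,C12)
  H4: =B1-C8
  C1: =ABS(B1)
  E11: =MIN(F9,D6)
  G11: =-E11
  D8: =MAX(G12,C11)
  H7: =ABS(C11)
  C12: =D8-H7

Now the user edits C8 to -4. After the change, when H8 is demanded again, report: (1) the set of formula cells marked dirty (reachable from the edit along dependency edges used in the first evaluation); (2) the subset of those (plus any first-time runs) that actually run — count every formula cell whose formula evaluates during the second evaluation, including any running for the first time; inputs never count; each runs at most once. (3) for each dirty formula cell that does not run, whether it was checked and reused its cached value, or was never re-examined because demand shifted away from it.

The edit dirties: C11, C12, D2, D8, F6, G12, H7, H8.
5 formula cells run: C11, D2, D8, G12, H8.
Cache hits after checking: C12, F6, H7.
Note where the cutoff bites: H7 is checked, finds nothing changed, and keeps its cache.

First demand of the output computes:
  E11 = MIN(-9, 7) = -9
  B1 = MIN(-9, -9) = -9
  C1 = ABS(-9) = 9
  G11 = -(-9) = 9
  G12 = -7 + -7 = -14
  D2 = MIN(9, -14) = -14
  C11 = MAX(9, -14) = 9
  D8 = MAX(-14, 9) = 9
  H7 = ABS(9) = 9
  C12 = 9 - 9 = 0
  F6 = MIN(9, 0) = 0
  H8 = MIN(0, -7) = -7

After the edit, cleaning proceeds:
  G12: a read changed (C8 -7->-4) — executes, giving -11.
  D2: a read changed (G12 -14->-11) — executes, giving -11.
  C11: a read changed (D2 -14->-11) — executes, giving 9 — identical to its old value.
  D8: a read changed (G12 -14->-11) — executes, giving 9 — identical to its old value.
  H7: dirty, but its reads are unchanged (C11 unchanged); cached 9 stands.
  C12: dirty, but its reads are unchanged (D8 unchanged, H7 unchanged); cached 0 stands.
  F6: dirty, but its reads are unchanged (D8 unchanged, C12 unchanged); cached 0 stands.
  H8: a read changed (C8 -7->-4) — executes, giving -4.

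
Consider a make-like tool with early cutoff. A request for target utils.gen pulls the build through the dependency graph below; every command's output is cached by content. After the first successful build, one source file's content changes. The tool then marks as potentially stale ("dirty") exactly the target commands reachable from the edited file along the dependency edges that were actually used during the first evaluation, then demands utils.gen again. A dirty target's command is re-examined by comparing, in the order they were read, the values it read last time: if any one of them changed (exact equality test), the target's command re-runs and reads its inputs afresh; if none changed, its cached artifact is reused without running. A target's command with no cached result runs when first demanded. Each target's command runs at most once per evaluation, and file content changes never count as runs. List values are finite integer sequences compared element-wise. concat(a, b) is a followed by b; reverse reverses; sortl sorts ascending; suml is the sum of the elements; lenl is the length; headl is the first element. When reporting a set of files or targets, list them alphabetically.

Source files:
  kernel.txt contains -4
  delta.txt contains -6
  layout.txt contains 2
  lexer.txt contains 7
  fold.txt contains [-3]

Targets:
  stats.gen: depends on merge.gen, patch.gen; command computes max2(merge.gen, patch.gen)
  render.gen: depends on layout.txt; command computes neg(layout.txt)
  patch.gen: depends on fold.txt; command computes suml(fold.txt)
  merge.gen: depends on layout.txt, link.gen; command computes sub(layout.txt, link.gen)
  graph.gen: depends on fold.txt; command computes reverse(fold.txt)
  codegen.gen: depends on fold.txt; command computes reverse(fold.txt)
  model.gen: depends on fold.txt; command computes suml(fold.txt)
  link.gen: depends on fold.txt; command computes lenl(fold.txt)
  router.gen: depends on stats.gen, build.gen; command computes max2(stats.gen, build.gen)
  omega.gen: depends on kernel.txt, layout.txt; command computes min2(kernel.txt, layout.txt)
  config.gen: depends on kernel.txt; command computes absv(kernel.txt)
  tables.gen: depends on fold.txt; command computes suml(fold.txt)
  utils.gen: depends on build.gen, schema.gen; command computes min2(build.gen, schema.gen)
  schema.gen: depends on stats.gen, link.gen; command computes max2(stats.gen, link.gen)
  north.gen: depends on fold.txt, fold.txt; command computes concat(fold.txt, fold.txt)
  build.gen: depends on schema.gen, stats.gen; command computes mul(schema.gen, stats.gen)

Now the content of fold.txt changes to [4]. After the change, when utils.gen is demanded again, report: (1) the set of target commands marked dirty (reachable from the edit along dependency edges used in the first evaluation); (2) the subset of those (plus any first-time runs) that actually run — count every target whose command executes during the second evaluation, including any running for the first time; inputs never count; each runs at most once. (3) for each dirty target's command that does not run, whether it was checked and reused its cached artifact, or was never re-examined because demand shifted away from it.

The edit dirties: build.gen, link.gen, merge.gen, patch.gen, schema.gen, stats.gen, utils.gen.
6 target commands run: build.gen, link.gen, patch.gen, schema.gen, stats.gen, utils.gen.
Cache hits after checking: merge.gen.
Note where the cutoff bites: merge.gen is checked, finds nothing changed, and keeps its cache.

First demand of the output computes:
  link.gen = lenl([-3]) = 1
  merge.gen = sub(2, 1) = 1
  patch.gen = suml([-3]) = -3
  stats.gen = max2(1, -3) = 1
  schema.gen = max2(1, 1) = 1
  build.gen = mul(1, 1) = 1
  utils.gen = min2(1, 1) = 1

After the edit, cleaning proceeds:
  link.gen: a read changed (fold.txt [-3]->[4]) — executes, giving 1 — identical to its old value.
  merge.gen: dirty, but its reads are unchanged (layout.txt unchanged, link.gen unchanged); cached 1 stands.
  patch.gen: a read changed (fold.txt [-3]->[4]) — executes, giving 4.
  stats.gen: a read changed (patch.gen -3->4) — executes, giving 4.
  schema.gen: a read changed (stats.gen 1->4) — executes, giving 4.
  build.gen: a read changed (schema.gen 1->4; stats.gen 1->4) — executes, giving 16.
  utils.gen: a read changed (build.gen 1->16; schema.gen 1->4) — executes, giving 4.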